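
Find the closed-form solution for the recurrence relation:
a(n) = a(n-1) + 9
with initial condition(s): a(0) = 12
Recurrence: a(n) = a(n-1) + 9, initial: a(0) = 12.
Each step adds 9, so a(n) = a(0) + 9n = 9n + 12.

a(n) = 9n + 12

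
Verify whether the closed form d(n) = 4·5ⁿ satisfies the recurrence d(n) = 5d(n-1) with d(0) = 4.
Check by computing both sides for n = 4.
From the recurrence with d(0) = 4:
  d(0) = 4, d(1) = 20, d(2) = 100, d(3) = 500, d(4) = 2500
  so the recurrence gives d(4) = 2500.
From the proposed closed form d(n) = 4·5ⁿ:
  d(4) = 2500.
Both sides give 2500 at n = 4, and the initial condition(s) match, so the closed form is consistent.

Yes, the closed form is correct.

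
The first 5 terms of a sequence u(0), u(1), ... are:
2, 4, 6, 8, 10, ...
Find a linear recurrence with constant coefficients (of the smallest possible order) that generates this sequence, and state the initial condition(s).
Look for the lowest-order linear relation among consecutive terms.
Observation: consecutive differences are constant (= 2).
Check at n=2: 1·4 + 2 = 6. ✓

u(n) = u(n-1) + 2, u(0) = 2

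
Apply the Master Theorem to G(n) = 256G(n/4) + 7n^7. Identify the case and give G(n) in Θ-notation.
Master Theorem template: G(n) = a·G(n/b) + f(n).
Here: a=256, b=4, f(n)=7n^7
Compute log_b(a) = log_4(256) = 4.
f(n) = 7n^7 = Ω(n^(4+ε)) with ε = 3, and the regularity condition holds (a·f(n/b) = (a/b^7)·f(n) with a/b^7 = 4^-3 < 1). Case 3: G(n) = Θ(f(n)) = Θ(n^7).

Case 3: G(n) = Θ(n^7)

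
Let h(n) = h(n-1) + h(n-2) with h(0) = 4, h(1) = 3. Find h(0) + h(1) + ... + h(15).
Computing the sequence terms: 4, 3, 7, 10, 17, 27, 44, 71, 115, 186, 301, 487, 788, 1275, 2063, 3338
Adding these values together:

8736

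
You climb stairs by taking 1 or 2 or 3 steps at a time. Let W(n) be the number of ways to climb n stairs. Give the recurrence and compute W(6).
Condition on the size of the last step (1 to 3): before it there were n-1, …, n-3 stairs climbed, and these cases are disjoint, so W(n) = W(n-1) + W(n-2) + W(n-3) (order-3 linear recurrence).
Initial conditions by direct count (compositions of i into parts ≤ 3): W(1) = 1; W(2) = 2; W(3) = 4.
Iterating the recurrence: W(4) = 7, W(5) = 13, W(6) = 24.

W(n) = W(n-1) + W(n-2) + W(n-3), W(1) = 1, W(2) = 2, W(3) = 4; W(6) = 24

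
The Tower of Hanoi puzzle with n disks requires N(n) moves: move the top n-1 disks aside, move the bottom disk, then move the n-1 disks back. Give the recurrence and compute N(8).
Moving n disks = move the top n-1 disks aside (N(n-1) moves) + move the largest disk (1 move) + move the n-1 disks back on top (N(n-1) moves), so N(n) = 2N(n-1) + 1, with N(1) = 1 (a single disk takes one move).
First terms: 1, 3, 7, 15, 31, 63, … — each is one less than a power of 2. Indeed N(n) + 1 = 2(N(n-1) + 1) with N(1) + 1 = 2, so N(n) + 1 = 2ⁿ and N(n) = 2ⁿ - 1.
Hence N(8) = 2^8 - 1 = 256 - 1 = 255.

N(n) = 2N(n-1) + 1, N(1) = 1; N(8) = 255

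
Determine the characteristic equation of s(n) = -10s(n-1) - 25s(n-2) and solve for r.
Substitute s(n) = rⁿ and divide through by rⁿ⁻²: r² + 10r + 25 = 0
Factor: (r + 5)² = 0, so r = -5 (double root).
General solution: s(n) = (A + Bn)·(-5)ⁿ

Characteristic: r² + 10r + 25 = 0, Roots: r = -5 (double root)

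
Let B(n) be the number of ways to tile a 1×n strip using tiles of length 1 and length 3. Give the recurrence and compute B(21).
Condition on the last tile: it has length 1 (leaving a 1×(n-1) strip) or length 3 (leaving a 1×(n-3) strip), so B(n) = B(n-1) + B(n-3) (order-3 linear recurrence).
For 0 ≤ i < 3 only unit tiles fit, so B(i) = 1.
Iterating the recurrence: B(3) = 2, B(4) = 3, B(5) = 4, B(6) = 6, B(7) = 9, B(8) = 13, B(9) = 19, B(10) = 28, B(11) = 41, B(12) = 60, B(13) = 88, B(14) = 129, B(15) = 189, B(16) = 277, B(17) = 406, B(18) = 595, B(19) = 872, B(20) = 1278, B(21) = 1873.

B(n) = B(n-1) + B(n-3), with B(i) = 1 for 0 ≤ i < 3; B(21) = 1873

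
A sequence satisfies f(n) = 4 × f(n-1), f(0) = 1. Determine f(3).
Computing step by step:
f(0) = 1
f(1) = 4 × 1 = 4
f(2) = 4 × 4 = 16
f(3) = 4 × 16 = 64

64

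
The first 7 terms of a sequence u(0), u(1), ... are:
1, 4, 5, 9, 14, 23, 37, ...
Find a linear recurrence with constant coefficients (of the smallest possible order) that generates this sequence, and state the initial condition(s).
Look for the lowest-order linear relation among consecutive terms.
Observation: u(n) - 1·u(n-1) - (1)·u(n-2) = 0 holds for the shown terms, and no order-1 relation u(n) = α·u(n-1) + β fits.
Check at n=3: 1·5 + (1)·4 = 9. ✓

u(n) = u(n-1) + u(n-2), u(0) = 1, u(1) = 4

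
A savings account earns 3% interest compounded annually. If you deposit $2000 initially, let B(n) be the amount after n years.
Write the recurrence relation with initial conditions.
Each year the balance grows by 3%, i.e. is multiplied by 1 + 3/100 = 1.03, so B(n) = 1.03 × B(n-1). The initial deposit gives B(0) = 2000.
Unrolling gives the closed form B(n) = 2000 × (1.03)ⁿ.

B(n) = 1.03 × B(n-1), B(0) = 2000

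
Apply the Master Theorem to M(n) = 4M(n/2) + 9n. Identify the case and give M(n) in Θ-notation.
Master Theorem template: M(n) = a·M(n/b) + f(n).
Here: a=4, b=2, f(n)=9n
Compute log_b(a) = log_2(4) = 2.
f(n) = 9n = O(n^(2-ε)) with ε = 1. Case 1: M(n) = Θ(n^log_b(a)) = Θ(n^2).

Case 1: M(n) = Θ(n^2)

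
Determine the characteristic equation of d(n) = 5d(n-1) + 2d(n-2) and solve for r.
Substitute d(n) = rⁿ and divide through by rⁿ⁻²: r² - 5r - 2 = 0
Discriminant: 5² + 4·2 = 33, not a perfect square, so by the quadratic formula r = (5 ± √33)/2.
General solution: d(n) = A·r₁ⁿ + B·r₂ⁿ where r₁,r₂ = (5 ± √33)/2

Characteristic: r² - 5r - 2 = 0, Roots: r = (5 ± √33)/2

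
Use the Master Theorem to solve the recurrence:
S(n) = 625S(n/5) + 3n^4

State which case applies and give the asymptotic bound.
Master Theorem template: S(n) = a·S(n/b) + f(n).
Here: a=625, b=5, f(n)=3n^4
Compute log_b(a) = log_5(625) = 4.
f(n) = 3n^4 = Θ(n^4). Case 2: S(n) = Θ(n^4 log n).

Case 2: S(n) = Θ(n^4 log n)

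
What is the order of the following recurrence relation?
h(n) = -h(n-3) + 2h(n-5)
The order is the largest lag k for which h(n-k) appears. Here the deepest term is h(n-5), so the order is 5.

Order 5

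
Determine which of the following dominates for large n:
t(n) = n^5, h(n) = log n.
Comparing growth rates:
Growth-rate hierarchy: log n ≺ any polynomial ≺ any exponential cⁿ (c>1) ≺ n! ≺ nⁿ.
polynomial degree 5 dominates logarithmic asymptotically.

t(n) grows faster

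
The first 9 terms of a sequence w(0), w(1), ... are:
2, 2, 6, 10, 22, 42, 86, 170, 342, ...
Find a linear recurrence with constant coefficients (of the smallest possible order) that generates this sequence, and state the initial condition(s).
Look for the lowest-order linear relation among consecutive terms.
Observation: w(n) - 1·w(n-1) - (2)·w(n-2) = 0 holds for the shown terms, and no order-1 relation w(n) = α·w(n-1) + β fits.
Check at n=3: 1·6 + (2)·2 = 10. ✓

w(n) = w(n-1) + 2w(n-2), w(0) = 2, w(1) = 2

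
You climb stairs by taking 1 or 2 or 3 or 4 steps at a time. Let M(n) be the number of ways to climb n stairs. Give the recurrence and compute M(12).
Condition on the size of the last step (1 to 4): before it there were n-1, …, n-4 stairs climbed, and these cases are disjoint, so M(n) = M(n-1) + M(n-2) + M(n-3) + M(n-4) (order-4 linear recurrence).
Initial conditions by direct count (compositions of i into parts ≤ 4): M(1) = 1; M(2) = 2; M(3) = 4; M(4) = 8.
Iterating the recurrence: M(5) = 15, M(6) = 29, M(7) = 56, M(8) = 108, M(9) = 208, M(10) = 401, M(11) = 773, M(12) = 1490.

M(n) = M(n-1) + M(n-2) + M(n-3) + M(n-4), M(1) = 1, M(2) = 2, M(3) = 4, M(4) = 8; M(12) = 1490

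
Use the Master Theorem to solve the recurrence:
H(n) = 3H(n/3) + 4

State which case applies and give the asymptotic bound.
Master Theorem template: H(n) = a·H(n/b) + f(n).
Here: a=3, b=3, f(n)=4
Compute log_b(a) = log_3(3) = 1.
f(n) = 4 = O(n^(1-ε)) with ε = 1. Case 1: H(n) = Θ(n^log_b(a)) = Θ(n).

Case 1: H(n) = Θ(n)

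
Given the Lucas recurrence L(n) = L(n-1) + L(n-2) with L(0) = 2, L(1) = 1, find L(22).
Computing the sequence terms:
2, 1, 3, 4, 7, 11, 18, 29, 47, 76, 123, 199, 322, 521, 843, 1364, 2207, 3571, 5778, 9349, 15127, 24476, 39603

39603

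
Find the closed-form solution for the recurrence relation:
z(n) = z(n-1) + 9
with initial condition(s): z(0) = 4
Recurrence: z(n) = z(n-1) + 9, initial: z(0) = 4.
Each step adds 9, so z(n) = z(0) + 9n = 9n + 4.

z(n) = 9n + 4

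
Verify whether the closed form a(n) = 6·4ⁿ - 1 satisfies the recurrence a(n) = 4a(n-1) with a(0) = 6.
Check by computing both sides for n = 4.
From the recurrence with a(0) = 6:
  a(0) = 6, a(1) = 24, a(2) = 96, a(3) = 384, a(4) = 1536
  so the recurrence gives a(4) = 1536.
From the proposed closed form a(n) = 6·4ⁿ - 1:
  a(4) = 1535.
The recurrence gives 1536 but the closed form gives 1535, so the closed form does not satisfy the recurrence.

No, the closed form is incorrect.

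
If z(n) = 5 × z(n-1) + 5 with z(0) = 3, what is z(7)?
Computing step by step:
z(0) = 3
z(1) = 5 × 3 + 5 = 20
z(2) = 5 × 20 + 5 = 105
z(3) = 5 × 105 + 5 = 530
z(4) = 5 × 530 + 5 = 2655
z(5) = 5 × 2655 + 5 = 13280
z(6) = 5 × 13280 + 5 = 66405
z(7) = 5 × 66405 + 5 = 332030

332030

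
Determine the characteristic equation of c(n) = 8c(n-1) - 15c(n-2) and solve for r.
Substitute c(n) = rⁿ and divide through by rⁿ⁻²: r² - 8r + 15 = 0
Factor: (r - 5)(r - 3) = 0, so r = 5, 3.
General solution: c(n) = A·5ⁿ + B·3ⁿ

Characteristic: r² - 8r + 15 = 0, Roots: r = 5, 3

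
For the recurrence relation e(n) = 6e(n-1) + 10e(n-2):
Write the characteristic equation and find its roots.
Substitute e(n) = rⁿ and divide through by rⁿ⁻²: r² - 6r - 10 = 0
Discriminant: 6² + 4·10 = 76, not a perfect square, so by the quadratic formula r = (6 ± √76)/2.
General solution: e(n) = A·r₁ⁿ + B·r₂ⁿ where r₁,r₂ = (6 ± √76)/2

Characteristic: r² - 6r - 10 = 0, Roots: r = (6 ± √76)/2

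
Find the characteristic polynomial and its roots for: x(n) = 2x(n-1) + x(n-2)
Substitute x(n) = rⁿ and divide through by rⁿ⁻²: r² - 2r - 1 = 0
Discriminant: 2² + 4·1 = 8, not a perfect square, so by the quadratic formula r = (2 ± √8)/2.
General solution: x(n) = A·r₁ⁿ + B·r₂ⁿ where r₁,r₂ = (2 ± √8)/2

Characteristic: r² - 2r - 1 = 0, Roots: r = (2 ± √8)/2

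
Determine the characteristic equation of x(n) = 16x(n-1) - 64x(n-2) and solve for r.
Substitute x(n) = rⁿ and divide through by rⁿ⁻²: r² - 16r + 64 = 0
Factor: (r - 8)² = 0, so r = 8 (double root).
General solution: x(n) = (A + Bn)·8ⁿ

Characteristic: r² - 16r + 64 = 0, Roots: r = 8 (double root)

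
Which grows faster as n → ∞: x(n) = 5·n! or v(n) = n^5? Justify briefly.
Comparing growth rates:
Growth-rate hierarchy: log n ≺ any polynomial ≺ any exponential cⁿ (c>1) ≺ n! ≺ nⁿ.
factorial dominates polynomial degree 5 asymptotically.

x(n) grows faster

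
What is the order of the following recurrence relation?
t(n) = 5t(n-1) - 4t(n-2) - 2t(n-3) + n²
The order is the largest lag k for which t(n-k) appears. Here the deepest term is t(n-3) (the n² term is non-homogeneous and does not affect the order), so the order is 3.

Order 3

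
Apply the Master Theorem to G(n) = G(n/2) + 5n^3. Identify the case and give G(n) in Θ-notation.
Master Theorem template: G(n) = a·G(n/b) + f(n).
Here: a=1, b=2, f(n)=5n^3
Compute log_b(a) = log_2(1) = 0.
f(n) = 5n^3 = Ω(n^(0+ε)) with ε = 3, and the regularity condition holds (a·f(n/b) = (a/b^3)·f(n) with a/b^3 = 2^-3 < 1). Case 3: G(n) = Θ(f(n)) = Θ(n^3).

Case 3: G(n) = Θ(n^3)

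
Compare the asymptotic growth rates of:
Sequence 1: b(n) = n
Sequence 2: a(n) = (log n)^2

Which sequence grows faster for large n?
Comparing growth rates:
Growth-rate hierarchy: log n ≺ any polynomial ≺ any exponential cⁿ (c>1) ≺ n! ≺ nⁿ.
polynomial degree 1 dominates polylogarithmic (log n)^2 asymptotically.

b(n) grows faster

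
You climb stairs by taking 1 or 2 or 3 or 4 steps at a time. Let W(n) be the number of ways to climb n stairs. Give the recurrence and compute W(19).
Condition on the size of the last step (1 to 4): before it there were n-1, …, n-4 stairs climbed, and these cases are disjoint, so W(n) = W(n-1) + W(n-2) + W(n-3) + W(n-4) (order-4 linear recurrence).
Initial conditions by direct count (compositions of i into parts ≤ 4): W(1) = 1; W(2) = 2; W(3) = 4; W(4) = 8.
Iterating the recurrence: W(5) = 15, W(6) = 29, W(7) = 56, W(8) = 108, W(9) = 208, W(10) = 401, W(11) = 773, W(12) = 1490, W(13) = 2872, W(14) = 5536, W(15) = 10671, W(16) = 20569, W(17) = 39648, W(18) = 76424, W(19) = 147312.

W(n) = W(n-1) + W(n-2) + W(n-3) + W(n-4), W(1) = 1, W(2) = 2, W(3) = 4, W(4) = 8; W(19) = 147312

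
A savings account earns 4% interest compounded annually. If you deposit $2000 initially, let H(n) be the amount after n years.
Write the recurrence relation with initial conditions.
Each year the balance grows by 4%, i.e. is multiplied by 1 + 4/100 = 1.04, so H(n) = 1.04 × H(n-1). The initial deposit gives H(0) = 2000.
Unrolling gives the closed form H(n) = 2000 × (1.04)ⁿ.

H(n) = 1.04 × H(n-1), H(0) = 2000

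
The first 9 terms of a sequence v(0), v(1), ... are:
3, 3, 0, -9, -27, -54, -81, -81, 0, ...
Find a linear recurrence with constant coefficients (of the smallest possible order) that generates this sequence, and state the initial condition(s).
Look for the lowest-order linear relation among consecutive terms.
Observation: v(n) - 3·v(n-1) - (-3)·v(n-2) = 0 holds for the shown terms, and no order-1 relation v(n) = α·v(n-1) + β fits.
Check at n=3: 3·0 + (-3)·3 = -9. ✓

v(n) = 3v(n-1) - 3v(n-2), v(0) = 3, v(1) = 3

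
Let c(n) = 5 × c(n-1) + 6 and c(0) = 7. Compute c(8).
Computing step by step:
c(0) = 7
c(1) = 5 × 7 + 6 = 41
c(2) = 5 × 41 + 6 = 211
c(3) = 5 × 211 + 6 = 1061
c(4) = 5 × 1061 + 6 = 5311
c(5) = 5 × 5311 + 6 = 26561
c(6) = 5 × 26561 + 6 = 132811
c(7) = 5 × 132811 + 6 = 664061
c(8) = 5 × 664061 + 6 = 3320311

3320311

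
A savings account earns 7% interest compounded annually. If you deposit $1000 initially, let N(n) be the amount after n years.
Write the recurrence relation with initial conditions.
Each year the balance grows by 7%, i.e. is multiplied by 1 + 7/100 = 1.07, so N(n) = 1.07 × N(n-1). The initial deposit gives N(0) = 1000.
Unrolling gives the closed form N(n) = 1000 × (1.07)ⁿ.

N(n) = 1.07 × N(n-1), N(0) = 1000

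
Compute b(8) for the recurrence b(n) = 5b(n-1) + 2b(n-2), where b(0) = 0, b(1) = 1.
Computing the sequence terms:
0, 1, 5, 27, 145, 779, 4185, 22483, 120785

120785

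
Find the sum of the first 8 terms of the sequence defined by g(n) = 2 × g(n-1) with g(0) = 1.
Computing the sequence terms: 1, 2, 4, 8, 16, 32, 64, 128
Adding these values together:

255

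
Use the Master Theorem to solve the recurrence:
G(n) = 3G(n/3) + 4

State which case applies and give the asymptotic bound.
Master Theorem template: G(n) = a·G(n/b) + f(n).
Here: a=3, b=3, f(n)=4
Compute log_b(a) = log_3(3) = 1.
f(n) = 4 = O(n^(1-ε)) with ε = 1. Case 1: G(n) = Θ(n^log_b(a)) = Θ(n).

Case 1: G(n) = Θ(n)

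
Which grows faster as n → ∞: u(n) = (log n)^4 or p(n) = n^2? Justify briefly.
Comparing growth rates:
Growth-rate hierarchy: log n ≺ any polynomial ≺ any exponential cⁿ (c>1) ≺ n! ≺ nⁿ.
polynomial degree 2 dominates polylogarithmic (log n)^4 asymptotically.

p(n) grows faster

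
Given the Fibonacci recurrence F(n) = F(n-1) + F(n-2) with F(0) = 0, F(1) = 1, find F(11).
Computing the sequence terms:
0, 1, 1, 2, 3, 5, 8, 13, 21, 34, 55, 89

89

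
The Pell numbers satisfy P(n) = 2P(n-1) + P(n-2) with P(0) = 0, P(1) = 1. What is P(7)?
Computing the sequence terms:
0, 1, 2, 5, 12, 29, 70, 169

169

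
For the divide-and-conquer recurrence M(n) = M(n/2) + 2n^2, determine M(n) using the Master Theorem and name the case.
Master Theorem template: M(n) = a·M(n/b) + f(n).
Here: a=1, b=2, f(n)=2n^2
Compute log_b(a) = log_2(1) = 0.
f(n) = 2n^2 = Ω(n^(0+ε)) with ε = 2, and the regularity condition holds (a·f(n/b) = (a/b^2)·f(n) with a/b^2 = 2^-2 < 1). Case 3: M(n) = Θ(f(n)) = Θ(n^2).

Case 3: M(n) = Θ(n^2)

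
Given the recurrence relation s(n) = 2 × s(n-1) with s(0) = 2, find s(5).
Computing step by step:
s(0) = 2
s(1) = 2 × 2 = 4
s(2) = 2 × 4 = 8
s(3) = 2 × 8 = 16
s(4) = 2 × 16 = 32
s(5) = 2 × 32 = 64

64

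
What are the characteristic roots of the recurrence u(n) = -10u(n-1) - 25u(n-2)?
Substitute u(n) = rⁿ and divide through by rⁿ⁻²: r² + 10r + 25 = 0
Factor: (r + 5)² = 0, so r = -5 (double root).
General solution: u(n) = (A + Bn)·(-5)ⁿ

Characteristic: r² + 10r + 25 = 0, Roots: r = -5 (double root)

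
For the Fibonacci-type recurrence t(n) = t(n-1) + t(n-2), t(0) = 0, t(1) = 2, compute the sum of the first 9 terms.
Computing the sequence terms: 0, 2, 2, 4, 6, 10, 16, 26, 42
Adding these values together:

108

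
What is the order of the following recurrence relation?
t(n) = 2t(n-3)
The order is the largest lag k for which t(n-k) appears. Here the deepest term is t(n-3), so the order is 3.

Order 3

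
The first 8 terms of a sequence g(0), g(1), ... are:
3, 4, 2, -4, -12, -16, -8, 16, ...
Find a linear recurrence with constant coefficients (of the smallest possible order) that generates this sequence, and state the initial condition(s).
Look for the lowest-order linear relation among consecutive terms.
Observation: g(n) - 2·g(n-1) - (-2)·g(n-2) = 0 holds for the shown terms, and no order-1 relation g(n) = α·g(n-1) + β fits.
Check at n=3: 2·2 + (-2)·4 = -4. ✓

g(n) = 2g(n-1) - 2g(n-2), g(0) = 3, g(1) = 4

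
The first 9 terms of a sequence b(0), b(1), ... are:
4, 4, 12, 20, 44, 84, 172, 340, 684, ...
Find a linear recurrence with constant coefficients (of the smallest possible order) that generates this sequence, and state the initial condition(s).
Look for the lowest-order linear relation among consecutive terms.
Observation: b(n) - 1·b(n-1) - (2)·b(n-2) = 0 holds for the shown terms, and no order-1 relation b(n) = α·b(n-1) + β fits.
Check at n=3: 1·12 + (2)·4 = 20. ✓

b(n) = b(n-1) + 2b(n-2), b(0) = 4, b(1) = 4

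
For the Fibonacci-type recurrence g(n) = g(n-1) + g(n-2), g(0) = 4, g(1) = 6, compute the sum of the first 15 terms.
Computing the sequence terms: 4, 6, 10, 16, 26, 42, 68, 110, 178, 288, 466, 754, 1220, 1974, 3194
Adding these values together:

8356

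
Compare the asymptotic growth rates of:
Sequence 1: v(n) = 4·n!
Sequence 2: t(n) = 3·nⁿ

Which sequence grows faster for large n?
Comparing growth rates:
Growth-rate hierarchy: log n ≺ any polynomial ≺ any exponential cⁿ (c>1) ≺ n! ≺ nⁿ.
super-exponential nⁿ dominates factorial asymptotically.

t(n) grows faster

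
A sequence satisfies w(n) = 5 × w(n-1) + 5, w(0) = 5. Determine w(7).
Computing step by step:
w(0) = 5
w(1) = 5 × 5 + 5 = 30
w(2) = 5 × 30 + 5 = 155
w(3) = 5 × 155 + 5 = 780
w(4) = 5 × 780 + 5 = 3905
w(5) = 5 × 3905 + 5 = 19530
w(6) = 5 × 19530 + 5 = 97655
w(7) = 5 × 97655 + 5 = 488280

488280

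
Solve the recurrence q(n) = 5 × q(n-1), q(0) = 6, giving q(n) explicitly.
Recurrence: q(n) = 5 × q(n-1), initial: q(0) = 6.
Each term is 5 times the previous, so this is geometric with ratio 5. After n steps: q(n) = q(0)·5ⁿ = 6·5ⁿ.

q(n) = 6·5ⁿ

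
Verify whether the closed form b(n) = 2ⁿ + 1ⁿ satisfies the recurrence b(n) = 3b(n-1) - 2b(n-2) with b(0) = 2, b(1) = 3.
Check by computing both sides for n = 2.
From the recurrence with b(0) = 2, b(1) = 3:
  b(0) = 2, b(1) = 3, b(2) = 5
  so the recurrence gives b(2) = 5.
From the proposed closed form b(n) = 2ⁿ + 1ⁿ:
  b(2) = 5.
Both sides give 5 at n = 2, and the initial condition(s) match, so the closed form is consistent.

Yes, the closed form is correct.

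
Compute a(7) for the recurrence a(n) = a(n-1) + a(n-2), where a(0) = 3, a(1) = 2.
Computing the sequence terms:
3, 2, 5, 7, 12, 19, 31, 50

50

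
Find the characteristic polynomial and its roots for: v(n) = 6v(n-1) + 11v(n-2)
Substitute v(n) = rⁿ and divide through by rⁿ⁻²: r² - 6r - 11 = 0
Discriminant: 6² + 4·11 = 80, not a perfect square, so by the quadratic formula r = (6 ± √80)/2.
General solution: v(n) = A·r₁ⁿ + B·r₂ⁿ where r₁,r₂ = (6 ± √80)/2

Characteristic: r² - 6r - 11 = 0, Roots: r = (6 ± √80)/2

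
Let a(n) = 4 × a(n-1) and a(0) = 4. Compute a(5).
Computing step by step:
a(0) = 4
a(1) = 4 × 4 = 16
a(2) = 4 × 16 = 64
a(3) = 4 × 64 = 256
a(4) = 4 × 256 = 1024
a(5) = 4 × 1024 = 4096

4096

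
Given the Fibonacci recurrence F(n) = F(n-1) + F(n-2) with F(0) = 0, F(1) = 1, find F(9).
Computing the sequence terms:
0, 1, 1, 2, 3, 5, 8, 13, 21, 34

34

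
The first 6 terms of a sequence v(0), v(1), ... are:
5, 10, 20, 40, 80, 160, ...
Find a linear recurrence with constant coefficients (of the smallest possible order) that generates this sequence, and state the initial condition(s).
Look for the lowest-order linear relation among consecutive terms.
Observation: each term is 2× the previous.
Check at n=2: 2·10 = 20. ✓

v(n) = 2 × v(n-1), v(0) = 5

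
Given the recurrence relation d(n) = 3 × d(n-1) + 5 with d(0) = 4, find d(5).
Computing step by step:
d(0) = 4
d(1) = 3 × 4 + 5 = 17
d(2) = 3 × 17 + 5 = 56
d(3) = 3 × 56 + 5 = 173
d(4) = 3 × 173 + 5 = 524
d(5) = 3 × 524 + 5 = 1577

1577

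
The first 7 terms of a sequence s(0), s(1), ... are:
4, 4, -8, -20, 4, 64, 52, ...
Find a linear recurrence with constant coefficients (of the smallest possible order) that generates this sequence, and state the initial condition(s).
Look for the lowest-order linear relation among consecutive terms.
Observation: s(n) - 1·s(n-1) - (-3)·s(n-2) = 0 holds for the shown terms, and no order-1 relation s(n) = α·s(n-1) + β fits.
Check at n=3: 1·-8 + (-3)·4 = -20. ✓

s(n) = s(n-1) - 3s(n-2), s(0) = 4, s(1) = 4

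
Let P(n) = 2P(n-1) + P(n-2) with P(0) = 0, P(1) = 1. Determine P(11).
Computing the sequence terms:
0, 1, 2, 5, 12, 29, 70, 169, 408, 985, 2378, 5741

5741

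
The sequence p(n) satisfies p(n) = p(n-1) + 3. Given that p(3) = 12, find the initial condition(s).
p(3) = p(0) + 3·3, so p(0) = 12 - 9 = 3.

p(0) = 3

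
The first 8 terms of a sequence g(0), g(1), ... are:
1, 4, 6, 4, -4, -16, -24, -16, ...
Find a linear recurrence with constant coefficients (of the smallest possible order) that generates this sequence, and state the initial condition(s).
Look for the lowest-order linear relation among consecutive terms.
Observation: g(n) - 2·g(n-1) - (-2)·g(n-2) = 0 holds for the shown terms, and no order-1 relation g(n) = α·g(n-1) + β fits.
Check at n=3: 2·6 + (-2)·4 = 4. ✓

g(n) = 2g(n-1) - 2g(n-2), g(0) = 1, g(1) = 4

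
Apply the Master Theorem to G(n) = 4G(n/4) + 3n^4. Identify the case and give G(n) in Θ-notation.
Master Theorem template: G(n) = a·G(n/b) + f(n).
Here: a=4, b=4, f(n)=3n^4
Compute log_b(a) = log_4(4) = 1.
f(n) = 3n^4 = Ω(n^(1+ε)) with ε = 3, and the regularity condition holds (a·f(n/b) = (a/b^4)·f(n) with a/b^4 = 4^-3 < 1). Case 3: G(n) = Θ(f(n)) = Θ(n^4).

Case 3: G(n) = Θ(n^4)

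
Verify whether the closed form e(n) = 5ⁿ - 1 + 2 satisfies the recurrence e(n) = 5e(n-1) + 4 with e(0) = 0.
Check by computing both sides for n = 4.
From the recurrence with e(0) = 0:
  e(0) = 0, e(1) = 4, e(2) = 24, e(3) = 124, e(4) = 624
  so the recurrence gives e(4) = 624.
From the proposed closed form e(n) = 5ⁿ - 1 + 2:
  e(4) = 626.
The recurrence gives 624 but the closed form gives 626, so the closed form does not satisfy the recurrence.

No, the closed form is incorrect.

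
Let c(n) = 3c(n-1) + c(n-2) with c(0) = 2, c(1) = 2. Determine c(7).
Computing the sequence terms:
2, 2, 8, 26, 86, 284, 938, 3098

3098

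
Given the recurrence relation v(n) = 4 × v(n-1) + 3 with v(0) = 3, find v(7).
Computing step by step:
v(0) = 3
v(1) = 4 × 3 + 3 = 15
v(2) = 4 × 15 + 3 = 63
v(3) = 4 × 63 + 3 = 255
v(4) = 4 × 255 + 3 = 1023
v(5) = 4 × 1023 + 3 = 4095
v(6) = 4 × 4095 + 3 = 16383
v(7) = 4 × 16383 + 3 = 65535

65535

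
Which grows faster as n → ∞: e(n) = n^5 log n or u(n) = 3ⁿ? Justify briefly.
Comparing growth rates:
Growth-rate hierarchy: log n ≺ any polynomial ≺ any exponential cⁿ (c>1) ≺ n! ≺ nⁿ.
exponential base 3 dominates polynomial degree 5 (with log factor) asymptotically.

u(n) grows faster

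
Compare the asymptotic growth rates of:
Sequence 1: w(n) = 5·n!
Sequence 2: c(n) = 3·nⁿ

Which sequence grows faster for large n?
Comparing growth rates:
Growth-rate hierarchy: log n ≺ any polynomial ≺ any exponential cⁿ (c>1) ≺ n! ≺ nⁿ.
super-exponential nⁿ dominates factorial asymptotically.

c(n) grows faster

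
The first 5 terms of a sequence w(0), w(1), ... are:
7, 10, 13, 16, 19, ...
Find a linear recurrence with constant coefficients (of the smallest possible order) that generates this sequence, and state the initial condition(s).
Look for the lowest-order linear relation among consecutive terms.
Observation: consecutive differences are constant (= 3).
Check at n=2: 1·10 + 3 = 13. ✓

w(n) = w(n-1) + 3, w(0) = 7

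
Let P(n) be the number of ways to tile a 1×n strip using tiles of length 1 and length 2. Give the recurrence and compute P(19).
Condition on the last tile: it has length 1 (leaving a 1×(n-1) strip) or length 2 (leaving a 1×(n-2) strip), so P(n) = P(n-1) + P(n-2) (order-2 linear recurrence).
For 0 ≤ i < 2 only unit tiles fit, so P(i) = 1.
Iterating the recurrence: P(2) = 2, P(3) = 3, P(4) = 5, P(5) = 8, P(6) = 13, P(7) = 21, P(8) = 34, P(9) = 55, P(10) = 89, P(11) = 144, P(12) = 233, P(13) = 377, P(14) = 610, P(15) = 987, P(16) = 1597, P(17) = 2584, P(18) = 4181, P(19) = 6765.

P(n) = P(n-1) + P(n-2), with P(i) = 1 for 0 ≤ i < 2; P(19) = 6765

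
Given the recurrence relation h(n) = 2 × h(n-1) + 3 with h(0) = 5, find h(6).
Computing step by step:
h(0) = 5
h(1) = 2 × 5 + 3 = 13
h(2) = 2 × 13 + 3 = 29
h(3) = 2 × 29 + 3 = 61
h(4) = 2 × 61 + 3 = 125
h(5) = 2 × 125 + 3 = 253
h(6) = 2 × 253 + 3 = 509

509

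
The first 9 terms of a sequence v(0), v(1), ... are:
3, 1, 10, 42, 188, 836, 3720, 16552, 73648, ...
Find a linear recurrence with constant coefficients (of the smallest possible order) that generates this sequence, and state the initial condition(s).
Look for the lowest-order linear relation among consecutive terms.
Observation: v(n) - 4·v(n-1) - (2)·v(n-2) = 0 holds for the shown terms, and no order-1 relation v(n) = α·v(n-1) + β fits.
Check at n=3: 4·10 + (2)·1 = 42. ✓

v(n) = 4v(n-1) + 2v(n-2), v(0) = 3, v(1) = 1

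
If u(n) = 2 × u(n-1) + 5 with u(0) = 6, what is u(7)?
Computing step by step:
u(0) = 6
u(1) = 2 × 6 + 5 = 17
u(2) = 2 × 17 + 5 = 39
u(3) = 2 × 39 + 5 = 83
u(4) = 2 × 83 + 5 = 171
u(5) = 2 × 171 + 5 = 347
u(6) = 2 × 347 + 5 = 699
u(7) = 2 × 699 + 5 = 1403

1403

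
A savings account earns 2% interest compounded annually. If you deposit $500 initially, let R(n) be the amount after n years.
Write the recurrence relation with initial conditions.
Each year the balance grows by 2%, i.e. is multiplied by 1 + 2/100 = 1.02, so R(n) = 1.02 × R(n-1). The initial deposit gives R(0) = 500.
Unrolling gives the closed form R(n) = 500 × (1.02)ⁿ.

R(n) = 1.02 × R(n-1), R(0) = 500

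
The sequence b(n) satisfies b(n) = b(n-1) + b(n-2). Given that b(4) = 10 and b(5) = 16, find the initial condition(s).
Work backwards using b(k) = b(k+2) - b(k+1):
b(3) = b(5) - b(4) = 16 - 10 = 6
b(2) = b(4) - b(3) = 10 - 6 = 4
b(1) = b(3) - b(2) = 6 - 4 = 2
b(0) = b(2) - b(1) = 4 - 2 = 2

b(0) = 2, b(1) = 2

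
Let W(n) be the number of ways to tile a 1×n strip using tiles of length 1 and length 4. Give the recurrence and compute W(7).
Condition on the last tile: it has length 1 (leaving a 1×(n-1) strip) or length 4 (leaving a 1×(n-4) strip), so W(n) = W(n-1) + W(n-4) (order-4 linear recurrence).
For 0 ≤ i < 4 only unit tiles fit, so W(i) = 1.
Iterating the recurrence: W(4) = 2, W(5) = 3, W(6) = 4, W(7) = 5.

W(n) = W(n-1) + W(n-4), with W(i) = 1 for 0 ≤ i < 4; W(7) = 5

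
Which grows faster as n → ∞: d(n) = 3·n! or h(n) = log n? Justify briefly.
Comparing growth rates:
Growth-rate hierarchy: log n ≺ any polynomial ≺ any exponential cⁿ (c>1) ≺ n! ≺ nⁿ.
factorial dominates logarithmic asymptotically.

d(n) grows faster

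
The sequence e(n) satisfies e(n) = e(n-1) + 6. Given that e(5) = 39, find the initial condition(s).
e(5) = e(0) + 5·6, so e(0) = 39 - 30 = 9.

e(0) = 9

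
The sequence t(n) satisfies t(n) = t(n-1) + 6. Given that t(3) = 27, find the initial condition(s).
t(3) = t(0) + 3·6, so t(0) = 27 - 18 = 9.

t(0) = 9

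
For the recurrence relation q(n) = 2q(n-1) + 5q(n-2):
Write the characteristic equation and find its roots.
Substitute q(n) = rⁿ and divide through by rⁿ⁻²: r² - 2r - 5 = 0
Discriminant: 2² + 4·5 = 24, not a perfect square, so by the quadratic formula r = (2 ± √24)/2.
General solution: q(n) = A·r₁ⁿ + B·r₂ⁿ where r₁,r₂ = (2 ± √24)/2

Characteristic: r² - 2r - 5 = 0, Roots: r = (2 ± √24)/2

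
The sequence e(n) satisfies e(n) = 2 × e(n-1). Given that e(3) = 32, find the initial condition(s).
In general e(n) = 2ⁿ · e(0). At n = 3: e(0) = e(3) / 2^3 = 32 / 8 = 4.

e(0) = 4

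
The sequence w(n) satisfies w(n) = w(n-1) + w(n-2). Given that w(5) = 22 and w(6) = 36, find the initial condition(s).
Work backwards using w(k) = w(k+2) - w(k+1):
w(4) = w(6) - w(5) = 36 - 22 = 14
w(3) = w(5) - w(4) = 22 - 14 = 8
w(2) = w(4) - w(3) = 14 - 8 = 6
w(1) = w(3) - w(2) = 8 - 6 = 2
w(0) = w(2) - w(1) = 6 - 2 = 4

w(0) = 4, w(1) = 2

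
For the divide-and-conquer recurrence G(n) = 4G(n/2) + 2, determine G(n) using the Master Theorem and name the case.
Master Theorem template: G(n) = a·G(n/b) + f(n).
Here: a=4, b=2, f(n)=2
Compute log_b(a) = log_2(4) = 2.
f(n) = 2 = O(n^(2-ε)) with ε = 2. Case 1: G(n) = Θ(n^log_b(a)) = Θ(n^2).

Case 1: G(n) = Θ(n^2)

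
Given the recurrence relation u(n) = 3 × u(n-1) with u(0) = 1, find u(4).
Computing step by step:
u(0) = 1
u(1) = 3 × 1 = 3
u(2) = 3 × 3 = 9
u(3) = 3 × 9 = 27
u(4) = 3 × 27 = 81

81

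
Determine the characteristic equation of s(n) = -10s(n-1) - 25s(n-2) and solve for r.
Substitute s(n) = rⁿ and divide through by rⁿ⁻²: r² + 10r + 25 = 0
Factor: (r + 5)² = 0, so r = -5 (double root).
General solution: s(n) = (A + Bn)·(-5)ⁿ

Characteristic: r² + 10r + 25 = 0, Roots: r = -5 (double root)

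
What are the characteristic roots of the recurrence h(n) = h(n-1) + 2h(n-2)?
Substitute h(n) = rⁿ and divide through by rⁿ⁻²: r² - r - 2 = 0
Factor: (r - 2)(r + 1) = 0, so r = 2, -1.
General solution: h(n) = A·2ⁿ + B·(-1)ⁿ

Characteristic: r² - r - 2 = 0, Roots: r = 2, -1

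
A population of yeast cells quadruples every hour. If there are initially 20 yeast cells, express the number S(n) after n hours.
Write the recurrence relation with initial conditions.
Each hour multiplies the count by 4, so the count after n hours depends only on the count after n-1 hours: S(n) = 4 × S(n-1). The starting count gives S(0) = 20.
Unrolling n times gives the closed form S(n) = 20 × 4ⁿ.

S(n) = 4 × S(n-1), S(0) = 20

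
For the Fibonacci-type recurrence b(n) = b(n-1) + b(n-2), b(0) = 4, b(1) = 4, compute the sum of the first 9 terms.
Computing the sequence terms: 4, 4, 8, 12, 20, 32, 52, 84, 136
Adding these values together:

352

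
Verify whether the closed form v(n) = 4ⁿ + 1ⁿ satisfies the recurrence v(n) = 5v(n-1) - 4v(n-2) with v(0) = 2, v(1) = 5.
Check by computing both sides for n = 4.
From the recurrence with v(0) = 2, v(1) = 5:
  v(0) = 2, v(1) = 5, v(2) = 17, v(3) = 65, v(4) = 257
  so the recurrence gives v(4) = 257.
From the proposed closed form v(n) = 4ⁿ + 1ⁿ:
  v(4) = 257.
Both sides give 257 at n = 4, and the initial condition(s) match, so the closed form is consistent.

Yes, the closed form is correct.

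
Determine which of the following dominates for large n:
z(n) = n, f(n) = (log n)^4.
Comparing growth rates:
Growth-rate hierarchy: log n ≺ any polynomial ≺ any exponential cⁿ (c>1) ≺ n! ≺ nⁿ.
polynomial degree 1 dominates polylogarithmic (log n)^4 asymptotically.

z(n) grows faster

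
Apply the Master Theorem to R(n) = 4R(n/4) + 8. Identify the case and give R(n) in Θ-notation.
Master Theorem template: R(n) = a·R(n/b) + f(n).
Here: a=4, b=4, f(n)=8
Compute log_b(a) = log_4(4) = 1.
f(n) = 8 = O(n^(1-ε)) with ε = 1. Case 1: R(n) = Θ(n^log_b(a)) = Θ(n).

Case 1: R(n) = Θ(n)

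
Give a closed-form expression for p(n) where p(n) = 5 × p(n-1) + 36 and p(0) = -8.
Recurrence: p(n) = 5 × p(n-1) + 36, initial: p(0) = -8.
Try p(n) = A·5ⁿ + C. Substituting: A·5ⁿ + C = 5(A·5ⁿ⁻¹ + C) + 36 = A·5ⁿ + 5C + 36, so C = 5C + 36, giving C = -9. Then p(0) = A - 9 = -8 gives A = 1.

p(n) = 5ⁿ - 9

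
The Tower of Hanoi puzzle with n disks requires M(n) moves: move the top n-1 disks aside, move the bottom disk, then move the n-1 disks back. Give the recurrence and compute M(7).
Moving n disks = move the top n-1 disks aside (M(n-1) moves) + move the largest disk (1 move) + move the n-1 disks back on top (M(n-1) moves), so M(n) = 2M(n-1) + 1, with M(1) = 1 (a single disk takes one move).
First terms: 1, 3, 7, 15, 31, 63, … — each is one less than a power of 2. Indeed M(n) + 1 = 2(M(n-1) + 1) with M(1) + 1 = 2, so M(n) + 1 = 2ⁿ and M(n) = 2ⁿ - 1.
Hence M(7) = 2^7 - 1 = 128 - 1 = 127.

M(n) = 2M(n-1) + 1, M(1) = 1; M(7) = 127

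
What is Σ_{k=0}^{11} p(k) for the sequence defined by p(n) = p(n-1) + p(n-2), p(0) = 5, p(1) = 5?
Computing the sequence terms: 5, 5, 10, 15, 25, 40, 65, 105, 170, 275, 445, 720
Adding these values together:

1880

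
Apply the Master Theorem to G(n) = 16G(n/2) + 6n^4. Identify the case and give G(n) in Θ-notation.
Master Theorem template: G(n) = a·G(n/b) + f(n).
Here: a=16, b=2, f(n)=6n^4
Compute log_b(a) = log_2(16) = 4.
f(n) = 6n^4 = Θ(n^4). Case 2: G(n) = Θ(n^4 log n).

Case 2: G(n) = Θ(n^4 log n)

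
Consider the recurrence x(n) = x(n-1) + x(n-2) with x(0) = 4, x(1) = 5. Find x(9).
Computing the sequence terms:
4, 5, 9, 14, 23, 37, 60, 97, 157, 254

254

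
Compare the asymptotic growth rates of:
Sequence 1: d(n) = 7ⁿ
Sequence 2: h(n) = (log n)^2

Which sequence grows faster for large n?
Comparing growth rates:
Growth-rate hierarchy: log n ≺ any polynomial ≺ any exponential cⁿ (c>1) ≺ n! ≺ nⁿ.
exponential base 7 dominates polylogarithmic (log n)^2 asymptotically.

d(n) grows faster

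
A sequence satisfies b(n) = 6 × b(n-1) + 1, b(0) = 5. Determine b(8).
Computing step by step:
b(0) = 5
b(1) = 6 × 5 + 1 = 31
b(2) = 6 × 31 + 1 = 187
b(3) = 6 × 187 + 1 = 1123
b(4) = 6 × 1123 + 1 = 6739
b(5) = 6 × 6739 + 1 = 40435
b(6) = 6 × 40435 + 1 = 242611
b(7) = 6 × 242611 + 1 = 1455667
b(8) = 6 × 1455667 + 1 = 8734003

8734003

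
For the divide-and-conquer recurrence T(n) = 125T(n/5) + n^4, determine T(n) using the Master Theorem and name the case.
Master Theorem template: T(n) = a·T(n/b) + f(n).
Here: a=125, b=5, f(n)=n^4
Compute log_b(a) = log_5(125) = 3.
f(n) = n^4 = Ω(n^(3+ε)) with ε = 1, and the regularity condition holds (a·f(n/b) = (a/b^4)·f(n) with a/b^4 = 5^-1 < 1). Case 3: T(n) = Θ(f(n)) = Θ(n^4).

Case 3: T(n) = Θ(n^4)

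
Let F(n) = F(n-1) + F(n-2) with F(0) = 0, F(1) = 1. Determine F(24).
Computing the sequence terms:
0, 1, 1, 2, 3, 5, 8, 13, 21, 34, 55, 89, 144, 233, 377, 610, 987, 1597, 2584, 4181, 6765, 10946, 17711, 28657, 46368

46368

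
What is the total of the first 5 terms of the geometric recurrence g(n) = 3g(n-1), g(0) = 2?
Computing the sequence terms: 2, 6, 18, 54, 162
Adding these values together:

242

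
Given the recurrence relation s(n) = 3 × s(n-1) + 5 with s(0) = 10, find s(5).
Computing step by step:
s(0) = 10
s(1) = 3 × 10 + 5 = 35
s(2) = 3 × 35 + 5 = 110
s(3) = 3 × 110 + 5 = 335
s(4) = 3 × 335 + 5 = 1010
s(5) = 3 × 1010 + 5 = 3035

3035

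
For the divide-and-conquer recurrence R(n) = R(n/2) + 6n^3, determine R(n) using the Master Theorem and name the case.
Master Theorem template: R(n) = a·R(n/b) + f(n).
Here: a=1, b=2, f(n)=6n^3
Compute log_b(a) = log_2(1) = 0.
f(n) = 6n^3 = Ω(n^(0+ε)) with ε = 3, and the regularity condition holds (a·f(n/b) = (a/b^3)·f(n) with a/b^3 = 2^-3 < 1). Case 3: R(n) = Θ(f(n)) = Θ(n^3).

Case 3: R(n) = Θ(n^3)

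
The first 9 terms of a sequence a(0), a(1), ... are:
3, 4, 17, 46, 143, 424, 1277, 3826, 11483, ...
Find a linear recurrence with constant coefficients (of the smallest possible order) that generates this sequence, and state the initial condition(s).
Look for the lowest-order linear relation among consecutive terms.
Observation: a(n) - 2·a(n-1) - (3)·a(n-2) = 0 holds for the shown terms, and no order-1 relation a(n) = α·a(n-1) + β fits.
Check at n=3: 2·17 + (3)·4 = 46. ✓

a(n) = 2a(n-1) + 3a(n-2), a(0) = 3, a(1) = 4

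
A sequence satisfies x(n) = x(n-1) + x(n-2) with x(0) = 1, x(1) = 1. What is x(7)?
Computing the sequence terms:
1, 1, 2, 3, 5, 8, 13, 21

21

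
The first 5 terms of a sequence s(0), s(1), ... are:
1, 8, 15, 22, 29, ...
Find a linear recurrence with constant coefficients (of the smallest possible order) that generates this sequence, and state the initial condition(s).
Look for the lowest-order linear relation among consecutive terms.
Observation: consecutive differences are constant (= 7).
Check at n=2: 1·8 + 7 = 15. ✓

s(n) = s(n-1) + 7, s(0) = 1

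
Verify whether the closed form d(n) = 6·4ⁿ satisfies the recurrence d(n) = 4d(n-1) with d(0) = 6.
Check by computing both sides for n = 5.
From the recurrence with d(0) = 6:
  d(0) = 6, d(1) = 24, d(2) = 96, d(3) = 384, d(4) = 1536, d(5) = 6144
  so the recurrence gives d(5) = 6144.
From the proposed closed form d(n) = 6·4ⁿ:
  d(5) = 6144.
Both sides give 6144 at n = 5, and the initial condition(s) match, so the closed form is consistent.

Yes, the closed form is correct.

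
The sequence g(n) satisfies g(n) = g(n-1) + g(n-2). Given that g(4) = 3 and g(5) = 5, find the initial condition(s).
Work backwards using g(k) = g(k+2) - g(k+1):
g(3) = g(5) - g(4) = 5 - 3 = 2
g(2) = g(4) - g(3) = 3 - 2 = 1
g(1) = g(3) - g(2) = 2 - 1 = 1
g(0) = g(2) - g(1) = 1 - 1 = 0

g(0) = 0, g(1) = 1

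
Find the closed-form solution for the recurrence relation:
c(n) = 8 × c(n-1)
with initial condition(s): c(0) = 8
Recurrence: c(n) = 8 × c(n-1), initial: c(0) = 8.
Each term is 8 times the previous, so this is geometric with ratio 8. After n steps: c(n) = c(0)·8ⁿ = 8·8ⁿ.

c(n) = 8·8ⁿ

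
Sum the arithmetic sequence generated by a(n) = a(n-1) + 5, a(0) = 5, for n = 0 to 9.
Computing the sequence terms: 5, 10, 15, 20, 25, 30, 35, 40, 45, 50
Adding these values together:

275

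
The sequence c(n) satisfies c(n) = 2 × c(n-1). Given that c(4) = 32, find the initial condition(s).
In general c(n) = 2ⁿ · c(0). At n = 4: c(0) = c(4) / 2^4 = 32 / 16 = 2.

c(0) = 2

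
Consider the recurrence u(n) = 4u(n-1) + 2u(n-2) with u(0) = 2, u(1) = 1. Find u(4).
Computing the sequence terms:
2, 1, 8, 34, 152

152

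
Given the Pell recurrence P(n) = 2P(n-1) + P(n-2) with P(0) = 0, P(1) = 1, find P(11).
Computing the sequence terms:
0, 1, 2, 5, 12, 29, 70, 169, 408, 985, 2378, 5741

5741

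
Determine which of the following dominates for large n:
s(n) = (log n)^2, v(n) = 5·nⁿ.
Comparing growth rates:
Growth-rate hierarchy: log n ≺ any polynomial ≺ any exponential cⁿ (c>1) ≺ n! ≺ nⁿ.
super-exponential nⁿ dominates polylogarithmic (log n)^2 asymptotically.

v(n) grows faster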